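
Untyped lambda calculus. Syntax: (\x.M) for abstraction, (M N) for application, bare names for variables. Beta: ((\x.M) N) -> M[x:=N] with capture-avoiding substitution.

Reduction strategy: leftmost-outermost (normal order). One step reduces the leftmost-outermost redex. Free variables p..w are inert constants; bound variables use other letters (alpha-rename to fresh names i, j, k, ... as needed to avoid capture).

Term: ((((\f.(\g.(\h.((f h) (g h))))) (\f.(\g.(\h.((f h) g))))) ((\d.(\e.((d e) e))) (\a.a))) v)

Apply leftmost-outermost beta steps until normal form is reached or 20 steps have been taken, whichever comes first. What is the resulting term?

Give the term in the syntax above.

Answer: (\h.((v h) (v v)))

Derivation:
Step 0: ((((\f.(\g.(\h.((f h) (g h))))) (\f.(\g.(\h.((f h) g))))) ((\d.(\e.((d e) e))) (\a.a))) v)
Step 1: (((\g.(\h.(((\f.(\g.(\h.((f h) g)))) h) (g h)))) ((\d.(\e.((d e) e))) (\a.a))) v)
Step 2: ((\h.(((\f.(\g.(\h.((f h) g)))) h) (((\d.(\e.((d e) e))) (\a.a)) h))) v)
Step 3: (((\f.(\g.(\h.((f h) g)))) v) (((\d.(\e.((d e) e))) (\a.a)) v))
Step 4: ((\g.(\h.((v h) g))) (((\d.(\e.((d e) e))) (\a.a)) v))
Step 5: (\h.((v h) (((\d.(\e.((d e) e))) (\a.a)) v)))
Step 6: (\h.((v h) ((\e.(((\a.a) e) e)) v)))
Step 7: (\h.((v h) (((\a.a) v) v)))
Step 8: (\h.((v h) (v v)))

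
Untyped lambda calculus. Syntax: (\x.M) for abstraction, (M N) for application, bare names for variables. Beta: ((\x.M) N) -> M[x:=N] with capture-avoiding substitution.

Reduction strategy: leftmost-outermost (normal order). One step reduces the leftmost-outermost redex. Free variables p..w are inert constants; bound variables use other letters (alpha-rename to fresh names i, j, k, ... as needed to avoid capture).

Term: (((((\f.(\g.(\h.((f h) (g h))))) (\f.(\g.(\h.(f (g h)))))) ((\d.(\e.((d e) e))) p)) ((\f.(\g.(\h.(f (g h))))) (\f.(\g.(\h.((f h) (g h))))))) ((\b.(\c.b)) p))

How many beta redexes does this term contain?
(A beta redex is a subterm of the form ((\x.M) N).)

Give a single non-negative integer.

Answer: 4

Derivation:
Term: (((((\f.(\g.(\h.((f h) (g h))))) (\f.(\g.(\h.(f (g h)))))) ((\d.(\e.((d e) e))) p)) ((\f.(\g.(\h.(f (g h))))) (\f.(\g.(\h.((f h) (g h))))))) ((\b.(\c.b)) p))
  Redex: ((\f.(\g.(\h.((f h) (g h))))) (\f.(\g.(\h.(f (g h))))))
  Redex: ((\d.(\e.((d e) e))) p)
  Redex: ((\f.(\g.(\h.(f (g h))))) (\f.(\g.(\h.((f h) (g h))))))
  Redex: ((\b.(\c.b)) p)
Total redexes: 4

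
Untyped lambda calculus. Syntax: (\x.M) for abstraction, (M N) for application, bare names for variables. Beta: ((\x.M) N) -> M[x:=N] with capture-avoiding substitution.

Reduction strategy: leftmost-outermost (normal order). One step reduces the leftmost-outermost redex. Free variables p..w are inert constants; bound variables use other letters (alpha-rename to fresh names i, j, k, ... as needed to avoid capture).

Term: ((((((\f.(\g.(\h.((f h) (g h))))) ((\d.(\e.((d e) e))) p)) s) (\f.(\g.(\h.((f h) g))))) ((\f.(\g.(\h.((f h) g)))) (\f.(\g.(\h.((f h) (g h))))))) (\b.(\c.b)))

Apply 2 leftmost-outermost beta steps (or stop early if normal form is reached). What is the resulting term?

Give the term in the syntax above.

Answer: ((((\h.((((\d.(\e.((d e) e))) p) h) (s h))) (\f.(\g.(\h.((f h) g))))) ((\f.(\g.(\h.((f h) g)))) (\f.(\g.(\h.((f h) (g h))))))) (\b.(\c.b)))

Derivation:
Step 0: ((((((\f.(\g.(\h.((f h) (g h))))) ((\d.(\e.((d e) e))) p)) s) (\f.(\g.(\h.((f h) g))))) ((\f.(\g.(\h.((f h) g)))) (\f.(\g.(\h.((f h) (g h))))))) (\b.(\c.b)))
Step 1: (((((\g.(\h.((((\d.(\e.((d e) e))) p) h) (g h)))) s) (\f.(\g.(\h.((f h) g))))) ((\f.(\g.(\h.((f h) g)))) (\f.(\g.(\h.((f h) (g h))))))) (\b.(\c.b)))
Step 2: ((((\h.((((\d.(\e.((d e) e))) p) h) (s h))) (\f.(\g.(\h.((f h) g))))) ((\f.(\g.(\h.((f h) g)))) (\f.(\g.(\h.((f h) (g h))))))) (\b.(\c.b)))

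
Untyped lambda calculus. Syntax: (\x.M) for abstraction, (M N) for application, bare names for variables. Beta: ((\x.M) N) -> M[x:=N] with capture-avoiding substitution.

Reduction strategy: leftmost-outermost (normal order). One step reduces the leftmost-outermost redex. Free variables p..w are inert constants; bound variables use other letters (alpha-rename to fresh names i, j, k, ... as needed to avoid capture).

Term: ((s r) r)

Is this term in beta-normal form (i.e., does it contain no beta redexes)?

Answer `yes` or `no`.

Answer: yes

Derivation:
Term: ((s r) r)
No beta redexes found.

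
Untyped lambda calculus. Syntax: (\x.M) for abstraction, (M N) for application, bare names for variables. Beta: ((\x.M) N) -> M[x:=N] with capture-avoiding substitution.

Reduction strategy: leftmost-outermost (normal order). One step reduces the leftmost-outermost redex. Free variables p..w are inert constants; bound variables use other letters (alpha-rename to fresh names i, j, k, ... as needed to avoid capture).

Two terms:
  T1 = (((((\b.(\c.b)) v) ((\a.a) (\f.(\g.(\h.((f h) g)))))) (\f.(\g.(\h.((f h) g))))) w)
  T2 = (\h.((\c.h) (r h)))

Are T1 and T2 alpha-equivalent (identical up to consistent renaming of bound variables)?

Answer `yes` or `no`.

Answer: no

Derivation:
Term 1: (((((\b.(\c.b)) v) ((\a.a) (\f.(\g.(\h.((f h) g)))))) (\f.(\g.(\h.((f h) g))))) w)
Term 2: (\h.((\c.h) (r h)))
Alpha-equivalence: compare structure up to binder renaming.
Result: False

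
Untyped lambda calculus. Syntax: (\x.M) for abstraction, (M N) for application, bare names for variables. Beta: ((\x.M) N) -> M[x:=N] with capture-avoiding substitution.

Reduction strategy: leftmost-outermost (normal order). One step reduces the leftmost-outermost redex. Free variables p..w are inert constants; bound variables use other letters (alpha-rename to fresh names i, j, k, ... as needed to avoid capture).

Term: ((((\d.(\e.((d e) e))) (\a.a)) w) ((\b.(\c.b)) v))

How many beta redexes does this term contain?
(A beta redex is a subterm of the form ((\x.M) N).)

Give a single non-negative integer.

Term: ((((\d.(\e.((d e) e))) (\a.a)) w) ((\b.(\c.b)) v))
  Redex: ((\d.(\e.((d e) e))) (\a.a))
  Redex: ((\b.(\c.b)) v)
Total redexes: 2

Answer: 2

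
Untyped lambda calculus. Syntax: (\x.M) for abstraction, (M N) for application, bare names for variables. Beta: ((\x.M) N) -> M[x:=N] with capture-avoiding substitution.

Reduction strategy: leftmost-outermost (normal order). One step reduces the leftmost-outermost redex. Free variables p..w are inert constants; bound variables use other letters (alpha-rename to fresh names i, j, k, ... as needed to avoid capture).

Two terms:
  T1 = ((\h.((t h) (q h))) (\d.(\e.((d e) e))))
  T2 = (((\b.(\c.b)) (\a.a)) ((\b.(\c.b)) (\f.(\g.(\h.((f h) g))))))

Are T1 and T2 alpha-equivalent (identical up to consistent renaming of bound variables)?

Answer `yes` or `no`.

Answer: no

Derivation:
Term 1: ((\h.((t h) (q h))) (\d.(\e.((d e) e))))
Term 2: (((\b.(\c.b)) (\a.a)) ((\b.(\c.b)) (\f.(\g.(\h.((f h) g))))))
Alpha-equivalence: compare structure up to binder renaming.
Result: False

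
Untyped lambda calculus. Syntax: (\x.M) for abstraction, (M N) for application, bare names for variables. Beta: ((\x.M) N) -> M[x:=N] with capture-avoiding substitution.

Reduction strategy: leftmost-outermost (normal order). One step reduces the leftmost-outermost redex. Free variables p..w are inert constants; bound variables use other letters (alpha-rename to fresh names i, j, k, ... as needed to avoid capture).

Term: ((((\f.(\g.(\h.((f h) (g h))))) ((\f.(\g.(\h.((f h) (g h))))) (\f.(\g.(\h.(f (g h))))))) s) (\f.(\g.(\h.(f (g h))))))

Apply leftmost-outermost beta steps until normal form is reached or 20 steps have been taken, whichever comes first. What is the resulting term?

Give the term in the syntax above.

Step 0: ((((\f.(\g.(\h.((f h) (g h))))) ((\f.(\g.(\h.((f h) (g h))))) (\f.(\g.(\h.(f (g h))))))) s) (\f.(\g.(\h.(f (g h))))))
Step 1: (((\g.(\h.((((\f.(\g.(\h.((f h) (g h))))) (\f.(\g.(\h.(f (g h)))))) h) (g h)))) s) (\f.(\g.(\h.(f (g h))))))
Step 2: ((\h.((((\f.(\g.(\h.((f h) (g h))))) (\f.(\g.(\h.(f (g h)))))) h) (s h))) (\f.(\g.(\h.(f (g h))))))
Step 3: ((((\f.(\g.(\h.((f h) (g h))))) (\f.(\g.(\h.(f (g h)))))) (\f.(\g.(\h.(f (g h)))))) (s (\f.(\g.(\h.(f (g h)))))))
Step 4: (((\g.(\h.(((\f.(\g.(\h.(f (g h))))) h) (g h)))) (\f.(\g.(\h.(f (g h)))))) (s (\f.(\g.(\h.(f (g h)))))))
Step 5: ((\h.(((\f.(\g.(\h.(f (g h))))) h) ((\f.(\g.(\h.(f (g h))))) h))) (s (\f.(\g.(\h.(f (g h)))))))
Step 6: (((\f.(\g.(\h.(f (g h))))) (s (\f.(\g.(\h.(f (g h))))))) ((\f.(\g.(\h.(f (g h))))) (s (\f.(\g.(\h.(f (g h))))))))
Step 7: ((\g.(\h.((s (\f.(\g.(\h.(f (g h)))))) (g h)))) ((\f.(\g.(\h.(f (g h))))) (s (\f.(\g.(\h.(f (g h))))))))
Step 8: (\h.((s (\f.(\g.(\h.(f (g h)))))) (((\f.(\g.(\h.(f (g h))))) (s (\f.(\g.(\h.(f (g h))))))) h)))
Step 9: (\h.((s (\f.(\g.(\h.(f (g h)))))) ((\g.(\h.((s (\f.(\g.(\h.(f (g h)))))) (g h)))) h)))
Step 10: (\h.((s (\f.(\g.(\h.(f (g h)))))) (\i.((s (\f.(\g.(\h.(f (g h)))))) (h i)))))

Answer: (\h.((s (\f.(\g.(\h.(f (g h)))))) (\i.((s (\f.(\g.(\h.(f (g h)))))) (h i)))))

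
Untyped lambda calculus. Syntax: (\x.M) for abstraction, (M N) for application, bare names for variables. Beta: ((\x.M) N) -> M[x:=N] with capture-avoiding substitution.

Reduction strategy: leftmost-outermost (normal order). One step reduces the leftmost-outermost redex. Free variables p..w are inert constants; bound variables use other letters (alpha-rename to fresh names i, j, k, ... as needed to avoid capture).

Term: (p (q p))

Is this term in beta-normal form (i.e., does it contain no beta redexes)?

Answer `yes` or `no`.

Answer: yes

Derivation:
Term: (p (q p))
No beta redexes found.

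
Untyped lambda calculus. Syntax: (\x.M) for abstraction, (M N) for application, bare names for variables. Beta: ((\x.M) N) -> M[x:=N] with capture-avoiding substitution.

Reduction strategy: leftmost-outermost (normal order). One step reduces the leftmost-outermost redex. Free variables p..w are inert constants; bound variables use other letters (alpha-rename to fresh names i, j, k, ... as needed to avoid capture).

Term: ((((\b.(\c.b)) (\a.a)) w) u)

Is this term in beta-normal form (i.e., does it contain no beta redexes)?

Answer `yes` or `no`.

Term: ((((\b.(\c.b)) (\a.a)) w) u)
Found 1 beta redex(es).

Answer: no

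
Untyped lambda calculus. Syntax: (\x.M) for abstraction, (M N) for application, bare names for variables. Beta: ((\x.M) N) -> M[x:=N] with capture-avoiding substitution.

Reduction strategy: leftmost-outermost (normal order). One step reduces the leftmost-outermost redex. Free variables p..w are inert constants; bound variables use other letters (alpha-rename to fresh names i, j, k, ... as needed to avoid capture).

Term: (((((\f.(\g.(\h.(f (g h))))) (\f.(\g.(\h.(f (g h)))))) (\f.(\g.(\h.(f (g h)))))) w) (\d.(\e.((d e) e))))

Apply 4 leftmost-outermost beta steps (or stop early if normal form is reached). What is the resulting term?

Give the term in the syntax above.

Answer: ((\g.(\h.(((\f.(\g.(\h.(f (g h))))) w) (g h)))) (\d.(\e.((d e) e))))

Derivation:
Step 0: (((((\f.(\g.(\h.(f (g h))))) (\f.(\g.(\h.(f (g h)))))) (\f.(\g.(\h.(f (g h)))))) w) (\d.(\e.((d e) e))))
Step 1: ((((\g.(\h.((\f.(\g.(\h.(f (g h))))) (g h)))) (\f.(\g.(\h.(f (g h)))))) w) (\d.(\e.((d e) e))))
Step 2: (((\h.((\f.(\g.(\h.(f (g h))))) ((\f.(\g.(\h.(f (g h))))) h))) w) (\d.(\e.((d e) e))))
Step 3: (((\f.(\g.(\h.(f (g h))))) ((\f.(\g.(\h.(f (g h))))) w)) (\d.(\e.((d e) e))))
Step 4: ((\g.(\h.(((\f.(\g.(\h.(f (g h))))) w) (g h)))) (\d.(\e.((d e) e))))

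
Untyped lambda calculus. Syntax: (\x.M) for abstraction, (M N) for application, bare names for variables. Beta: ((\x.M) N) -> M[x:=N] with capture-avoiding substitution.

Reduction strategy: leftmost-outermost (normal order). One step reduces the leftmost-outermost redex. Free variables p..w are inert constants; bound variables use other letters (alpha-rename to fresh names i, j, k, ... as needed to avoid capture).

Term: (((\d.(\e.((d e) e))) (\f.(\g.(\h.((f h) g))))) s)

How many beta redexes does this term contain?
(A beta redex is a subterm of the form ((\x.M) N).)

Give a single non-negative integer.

Answer: 1

Derivation:
Term: (((\d.(\e.((d e) e))) (\f.(\g.(\h.((f h) g))))) s)
  Redex: ((\d.(\e.((d e) e))) (\f.(\g.(\h.((f h) g)))))
Total redexes: 1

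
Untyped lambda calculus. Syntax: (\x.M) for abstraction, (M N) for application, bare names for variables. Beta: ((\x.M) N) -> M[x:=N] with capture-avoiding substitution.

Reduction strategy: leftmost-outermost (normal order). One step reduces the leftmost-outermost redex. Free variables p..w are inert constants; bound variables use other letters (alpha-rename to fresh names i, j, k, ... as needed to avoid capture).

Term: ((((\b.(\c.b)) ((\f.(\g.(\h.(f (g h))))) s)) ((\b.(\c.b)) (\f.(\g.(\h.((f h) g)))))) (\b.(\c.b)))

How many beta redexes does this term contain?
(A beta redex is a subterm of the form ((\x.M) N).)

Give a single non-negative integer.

Term: ((((\b.(\c.b)) ((\f.(\g.(\h.(f (g h))))) s)) ((\b.(\c.b)) (\f.(\g.(\h.((f h) g)))))) (\b.(\c.b)))
  Redex: ((\b.(\c.b)) ((\f.(\g.(\h.(f (g h))))) s))
  Redex: ((\f.(\g.(\h.(f (g h))))) s)
  Redex: ((\b.(\c.b)) (\f.(\g.(\h.((f h) g)))))
Total redexes: 3

Answer: 3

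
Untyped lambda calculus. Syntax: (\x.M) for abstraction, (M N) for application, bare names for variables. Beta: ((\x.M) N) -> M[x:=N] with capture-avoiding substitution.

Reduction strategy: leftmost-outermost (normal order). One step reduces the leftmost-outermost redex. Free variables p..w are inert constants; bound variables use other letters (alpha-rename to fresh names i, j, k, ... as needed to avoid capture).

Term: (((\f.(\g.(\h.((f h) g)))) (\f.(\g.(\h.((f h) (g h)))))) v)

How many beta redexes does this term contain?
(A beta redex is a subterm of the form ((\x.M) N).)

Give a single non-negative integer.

Answer: 1

Derivation:
Term: (((\f.(\g.(\h.((f h) g)))) (\f.(\g.(\h.((f h) (g h)))))) v)
  Redex: ((\f.(\g.(\h.((f h) g)))) (\f.(\g.(\h.((f h) (g h))))))
Total redexes: 1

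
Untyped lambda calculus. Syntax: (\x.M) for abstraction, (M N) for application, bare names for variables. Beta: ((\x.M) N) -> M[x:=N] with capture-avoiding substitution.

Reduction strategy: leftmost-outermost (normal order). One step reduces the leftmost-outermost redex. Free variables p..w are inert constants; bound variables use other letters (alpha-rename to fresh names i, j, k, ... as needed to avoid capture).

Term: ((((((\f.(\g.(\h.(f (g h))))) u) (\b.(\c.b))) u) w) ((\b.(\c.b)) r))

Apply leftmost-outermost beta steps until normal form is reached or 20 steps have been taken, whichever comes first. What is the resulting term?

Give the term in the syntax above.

Step 0: ((((((\f.(\g.(\h.(f (g h))))) u) (\b.(\c.b))) u) w) ((\b.(\c.b)) r))
Step 1: (((((\g.(\h.(u (g h)))) (\b.(\c.b))) u) w) ((\b.(\c.b)) r))
Step 2: ((((\h.(u ((\b.(\c.b)) h))) u) w) ((\b.(\c.b)) r))
Step 3: (((u ((\b.(\c.b)) u)) w) ((\b.(\c.b)) r))
Step 4: (((u (\c.u)) w) ((\b.(\c.b)) r))
Step 5: (((u (\c.u)) w) (\c.r))

Answer: (((u (\c.u)) w) (\c.r))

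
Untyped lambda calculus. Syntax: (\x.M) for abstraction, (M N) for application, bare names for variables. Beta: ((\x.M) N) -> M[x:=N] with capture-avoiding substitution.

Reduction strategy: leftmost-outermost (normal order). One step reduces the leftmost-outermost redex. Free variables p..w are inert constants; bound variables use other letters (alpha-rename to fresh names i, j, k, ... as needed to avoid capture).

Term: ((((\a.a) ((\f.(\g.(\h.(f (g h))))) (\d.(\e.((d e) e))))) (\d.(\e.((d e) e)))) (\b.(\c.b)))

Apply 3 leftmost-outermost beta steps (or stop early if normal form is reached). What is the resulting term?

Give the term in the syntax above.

Answer: ((\h.((\d.(\e.((d e) e))) ((\d.(\e.((d e) e))) h))) (\b.(\c.b)))

Derivation:
Step 0: ((((\a.a) ((\f.(\g.(\h.(f (g h))))) (\d.(\e.((d e) e))))) (\d.(\e.((d e) e)))) (\b.(\c.b)))
Step 1: ((((\f.(\g.(\h.(f (g h))))) (\d.(\e.((d e) e)))) (\d.(\e.((d e) e)))) (\b.(\c.b)))
Step 2: (((\g.(\h.((\d.(\e.((d e) e))) (g h)))) (\d.(\e.((d e) e)))) (\b.(\c.b)))
Step 3: ((\h.((\d.(\e.((d e) e))) ((\d.(\e.((d e) e))) h))) (\b.(\c.b)))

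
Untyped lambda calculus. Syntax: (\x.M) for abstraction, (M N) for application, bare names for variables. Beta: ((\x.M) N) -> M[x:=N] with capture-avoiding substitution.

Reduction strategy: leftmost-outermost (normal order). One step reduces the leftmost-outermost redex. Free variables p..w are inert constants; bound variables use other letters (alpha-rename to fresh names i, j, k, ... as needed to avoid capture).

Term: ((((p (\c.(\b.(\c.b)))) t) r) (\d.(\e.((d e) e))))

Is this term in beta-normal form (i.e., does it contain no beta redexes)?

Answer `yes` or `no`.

Term: ((((p (\c.(\b.(\c.b)))) t) r) (\d.(\e.((d e) e))))
No beta redexes found.

Answer: yes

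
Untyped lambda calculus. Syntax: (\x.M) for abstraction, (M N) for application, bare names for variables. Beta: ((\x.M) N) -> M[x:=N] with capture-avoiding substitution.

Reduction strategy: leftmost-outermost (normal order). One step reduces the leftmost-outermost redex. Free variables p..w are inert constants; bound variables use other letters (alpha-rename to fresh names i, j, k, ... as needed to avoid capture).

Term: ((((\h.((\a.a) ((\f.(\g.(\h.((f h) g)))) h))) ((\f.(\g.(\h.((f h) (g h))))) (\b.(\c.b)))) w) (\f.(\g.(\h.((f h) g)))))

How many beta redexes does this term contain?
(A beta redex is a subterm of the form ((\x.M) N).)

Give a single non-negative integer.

Term: ((((\h.((\a.a) ((\f.(\g.(\h.((f h) g)))) h))) ((\f.(\g.(\h.((f h) (g h))))) (\b.(\c.b)))) w) (\f.(\g.(\h.((f h) g)))))
  Redex: ((\h.((\a.a) ((\f.(\g.(\h.((f h) g)))) h))) ((\f.(\g.(\h.((f h) (g h))))) (\b.(\c.b))))
  Redex: ((\a.a) ((\f.(\g.(\h.((f h) g)))) h))
  Redex: ((\f.(\g.(\h.((f h) g)))) h)
  Redex: ((\f.(\g.(\h.((f h) (g h))))) (\b.(\c.b)))
Total redexes: 4

Answer: 4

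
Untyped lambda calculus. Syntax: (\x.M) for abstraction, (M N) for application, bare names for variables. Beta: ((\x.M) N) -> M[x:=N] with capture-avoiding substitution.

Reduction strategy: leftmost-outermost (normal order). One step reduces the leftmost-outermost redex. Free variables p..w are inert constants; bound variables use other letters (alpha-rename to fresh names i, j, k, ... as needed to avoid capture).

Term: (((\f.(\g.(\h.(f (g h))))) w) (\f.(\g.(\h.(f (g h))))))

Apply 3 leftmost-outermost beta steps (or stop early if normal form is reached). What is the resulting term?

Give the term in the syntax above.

Answer: (\h.(w (\g.(\i.(h (g i))))))

Derivation:
Step 0: (((\f.(\g.(\h.(f (g h))))) w) (\f.(\g.(\h.(f (g h))))))
Step 1: ((\g.(\h.(w (g h)))) (\f.(\g.(\h.(f (g h))))))
Step 2: (\h.(w ((\f.(\g.(\h.(f (g h))))) h)))
Step 3: (\h.(w (\g.(\i.(h (g i))))))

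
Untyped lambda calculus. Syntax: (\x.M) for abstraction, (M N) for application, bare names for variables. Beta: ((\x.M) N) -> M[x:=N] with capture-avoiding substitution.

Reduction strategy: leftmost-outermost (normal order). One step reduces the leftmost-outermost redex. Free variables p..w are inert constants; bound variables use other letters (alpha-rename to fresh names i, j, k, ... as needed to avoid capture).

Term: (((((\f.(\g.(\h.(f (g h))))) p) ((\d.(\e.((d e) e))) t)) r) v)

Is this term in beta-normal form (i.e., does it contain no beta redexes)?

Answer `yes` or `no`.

Answer: no

Derivation:
Term: (((((\f.(\g.(\h.(f (g h))))) p) ((\d.(\e.((d e) e))) t)) r) v)
Found 2 beta redex(es).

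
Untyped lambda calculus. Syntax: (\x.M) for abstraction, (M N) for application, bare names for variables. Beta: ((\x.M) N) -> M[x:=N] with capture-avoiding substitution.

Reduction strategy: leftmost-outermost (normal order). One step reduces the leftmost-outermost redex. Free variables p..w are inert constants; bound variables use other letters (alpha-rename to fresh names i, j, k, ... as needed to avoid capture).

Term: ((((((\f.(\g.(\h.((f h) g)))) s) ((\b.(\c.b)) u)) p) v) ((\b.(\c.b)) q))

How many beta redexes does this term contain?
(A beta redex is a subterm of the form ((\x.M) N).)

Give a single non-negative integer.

Answer: 3

Derivation:
Term: ((((((\f.(\g.(\h.((f h) g)))) s) ((\b.(\c.b)) u)) p) v) ((\b.(\c.b)) q))
  Redex: ((\f.(\g.(\h.((f h) g)))) s)
  Redex: ((\b.(\c.b)) u)
  Redex: ((\b.(\c.b)) q)
Total redexes: 3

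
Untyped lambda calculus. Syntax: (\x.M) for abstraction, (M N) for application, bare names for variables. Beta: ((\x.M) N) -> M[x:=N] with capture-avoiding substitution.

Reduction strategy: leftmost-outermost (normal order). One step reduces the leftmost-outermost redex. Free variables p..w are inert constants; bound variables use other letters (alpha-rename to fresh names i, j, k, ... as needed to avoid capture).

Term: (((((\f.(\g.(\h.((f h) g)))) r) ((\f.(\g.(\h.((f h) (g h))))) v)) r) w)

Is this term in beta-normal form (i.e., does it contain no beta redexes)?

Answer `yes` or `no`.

Answer: no

Derivation:
Term: (((((\f.(\g.(\h.((f h) g)))) r) ((\f.(\g.(\h.((f h) (g h))))) v)) r) w)
Found 2 beta redex(es).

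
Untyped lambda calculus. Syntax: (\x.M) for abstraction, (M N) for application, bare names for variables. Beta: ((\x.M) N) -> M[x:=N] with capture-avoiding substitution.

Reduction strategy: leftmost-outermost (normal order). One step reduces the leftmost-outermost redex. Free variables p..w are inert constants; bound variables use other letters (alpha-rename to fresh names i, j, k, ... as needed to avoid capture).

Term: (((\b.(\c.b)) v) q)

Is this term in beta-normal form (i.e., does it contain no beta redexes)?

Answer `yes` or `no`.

Term: (((\b.(\c.b)) v) q)
Found 1 beta redex(es).

Answer: no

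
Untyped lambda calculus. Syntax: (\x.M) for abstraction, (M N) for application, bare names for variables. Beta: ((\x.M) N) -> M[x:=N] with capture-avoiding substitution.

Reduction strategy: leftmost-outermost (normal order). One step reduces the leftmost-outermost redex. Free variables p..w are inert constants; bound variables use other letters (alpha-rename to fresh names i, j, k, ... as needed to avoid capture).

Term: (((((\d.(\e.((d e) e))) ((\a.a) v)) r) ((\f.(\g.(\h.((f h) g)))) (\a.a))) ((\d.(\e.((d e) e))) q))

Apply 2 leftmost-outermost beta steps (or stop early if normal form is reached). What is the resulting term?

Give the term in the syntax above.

Step 0: (((((\d.(\e.((d e) e))) ((\a.a) v)) r) ((\f.(\g.(\h.((f h) g)))) (\a.a))) ((\d.(\e.((d e) e))) q))
Step 1: ((((\e.((((\a.a) v) e) e)) r) ((\f.(\g.(\h.((f h) g)))) (\a.a))) ((\d.(\e.((d e) e))) q))
Step 2: ((((((\a.a) v) r) r) ((\f.(\g.(\h.((f h) g)))) (\a.a))) ((\d.(\e.((d e) e))) q))

Answer: ((((((\a.a) v) r) r) ((\f.(\g.(\h.((f h) g)))) (\a.a))) ((\d.(\e.((d e) e))) q))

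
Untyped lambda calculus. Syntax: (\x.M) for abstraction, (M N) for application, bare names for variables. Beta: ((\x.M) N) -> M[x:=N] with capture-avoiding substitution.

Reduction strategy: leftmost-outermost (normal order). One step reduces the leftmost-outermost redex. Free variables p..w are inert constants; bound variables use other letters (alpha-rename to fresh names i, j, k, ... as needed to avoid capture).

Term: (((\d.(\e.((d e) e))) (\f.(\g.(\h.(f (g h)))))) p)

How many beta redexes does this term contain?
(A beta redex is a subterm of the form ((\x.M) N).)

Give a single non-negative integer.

Term: (((\d.(\e.((d e) e))) (\f.(\g.(\h.(f (g h)))))) p)
  Redex: ((\d.(\e.((d e) e))) (\f.(\g.(\h.(f (g h))))))
Total redexes: 1

Answer: 1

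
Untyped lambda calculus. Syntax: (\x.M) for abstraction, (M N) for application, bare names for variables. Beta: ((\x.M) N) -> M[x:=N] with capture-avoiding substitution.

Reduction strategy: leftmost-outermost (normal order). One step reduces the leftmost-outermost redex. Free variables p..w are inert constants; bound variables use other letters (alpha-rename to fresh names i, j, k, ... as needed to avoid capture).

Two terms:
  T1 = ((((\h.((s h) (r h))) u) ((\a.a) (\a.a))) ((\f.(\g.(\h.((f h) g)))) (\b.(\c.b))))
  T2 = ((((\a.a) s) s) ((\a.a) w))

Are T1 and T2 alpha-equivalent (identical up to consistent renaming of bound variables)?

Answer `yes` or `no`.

Term 1: ((((\h.((s h) (r h))) u) ((\a.a) (\a.a))) ((\f.(\g.(\h.((f h) g)))) (\b.(\c.b))))
Term 2: ((((\a.a) s) s) ((\a.a) w))
Alpha-equivalence: compare structure up to binder renaming.
Result: False

Answer: no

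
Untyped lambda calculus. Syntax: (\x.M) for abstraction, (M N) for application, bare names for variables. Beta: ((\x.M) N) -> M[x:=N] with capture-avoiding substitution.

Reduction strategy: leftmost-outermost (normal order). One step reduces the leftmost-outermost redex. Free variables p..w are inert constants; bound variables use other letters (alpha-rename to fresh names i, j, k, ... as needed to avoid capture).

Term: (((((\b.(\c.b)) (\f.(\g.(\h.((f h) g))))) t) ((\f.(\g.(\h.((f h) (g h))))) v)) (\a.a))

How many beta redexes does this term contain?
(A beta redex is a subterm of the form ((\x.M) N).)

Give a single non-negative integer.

Answer: 2

Derivation:
Term: (((((\b.(\c.b)) (\f.(\g.(\h.((f h) g))))) t) ((\f.(\g.(\h.((f h) (g h))))) v)) (\a.a))
  Redex: ((\b.(\c.b)) (\f.(\g.(\h.((f h) g)))))
  Redex: ((\f.(\g.(\h.((f h) (g h))))) v)
Total redexes: 2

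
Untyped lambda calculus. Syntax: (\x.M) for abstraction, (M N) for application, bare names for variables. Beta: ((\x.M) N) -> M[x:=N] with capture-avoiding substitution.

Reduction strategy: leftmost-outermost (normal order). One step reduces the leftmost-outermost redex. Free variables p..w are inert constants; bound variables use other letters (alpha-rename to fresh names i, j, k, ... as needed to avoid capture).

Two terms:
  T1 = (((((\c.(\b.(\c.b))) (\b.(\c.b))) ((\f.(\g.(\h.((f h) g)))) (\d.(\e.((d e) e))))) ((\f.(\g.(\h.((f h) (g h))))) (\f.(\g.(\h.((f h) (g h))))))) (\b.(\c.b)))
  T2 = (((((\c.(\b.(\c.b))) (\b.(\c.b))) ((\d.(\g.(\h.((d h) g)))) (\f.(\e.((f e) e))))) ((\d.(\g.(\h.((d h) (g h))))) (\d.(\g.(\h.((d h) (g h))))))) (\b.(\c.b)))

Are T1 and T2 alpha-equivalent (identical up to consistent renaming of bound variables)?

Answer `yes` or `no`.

Term 1: (((((\c.(\b.(\c.b))) (\b.(\c.b))) ((\f.(\g.(\h.((f h) g)))) (\d.(\e.((d e) e))))) ((\f.(\g.(\h.((f h) (g h))))) (\f.(\g.(\h.((f h) (g h))))))) (\b.(\c.b)))
Term 2: (((((\c.(\b.(\c.b))) (\b.(\c.b))) ((\d.(\g.(\h.((d h) g)))) (\f.(\e.((f e) e))))) ((\d.(\g.(\h.((d h) (g h))))) (\d.(\g.(\h.((d h) (g h))))))) (\b.(\c.b)))
Alpha-equivalence: compare structure up to binder renaming.
Result: True

Answer: yes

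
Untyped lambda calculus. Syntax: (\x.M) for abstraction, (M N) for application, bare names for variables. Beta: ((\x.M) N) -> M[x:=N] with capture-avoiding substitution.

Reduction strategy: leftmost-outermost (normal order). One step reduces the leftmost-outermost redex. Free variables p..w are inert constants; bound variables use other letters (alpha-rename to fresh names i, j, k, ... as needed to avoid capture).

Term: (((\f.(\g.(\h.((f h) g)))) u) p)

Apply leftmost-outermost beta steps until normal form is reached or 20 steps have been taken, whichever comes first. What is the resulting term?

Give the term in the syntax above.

Step 0: (((\f.(\g.(\h.((f h) g)))) u) p)
Step 1: ((\g.(\h.((u h) g))) p)
Step 2: (\h.((u h) p))

Answer: (\h.((u h) p))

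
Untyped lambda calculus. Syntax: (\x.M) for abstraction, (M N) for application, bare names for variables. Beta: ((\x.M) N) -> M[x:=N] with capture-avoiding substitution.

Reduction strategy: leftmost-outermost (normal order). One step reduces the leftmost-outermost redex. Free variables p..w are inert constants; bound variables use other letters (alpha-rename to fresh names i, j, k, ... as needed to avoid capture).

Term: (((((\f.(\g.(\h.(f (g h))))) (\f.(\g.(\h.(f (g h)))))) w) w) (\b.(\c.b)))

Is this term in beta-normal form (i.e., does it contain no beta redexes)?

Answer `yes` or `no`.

Answer: no

Derivation:
Term: (((((\f.(\g.(\h.(f (g h))))) (\f.(\g.(\h.(f (g h)))))) w) w) (\b.(\c.b)))
Found 1 beta redex(es).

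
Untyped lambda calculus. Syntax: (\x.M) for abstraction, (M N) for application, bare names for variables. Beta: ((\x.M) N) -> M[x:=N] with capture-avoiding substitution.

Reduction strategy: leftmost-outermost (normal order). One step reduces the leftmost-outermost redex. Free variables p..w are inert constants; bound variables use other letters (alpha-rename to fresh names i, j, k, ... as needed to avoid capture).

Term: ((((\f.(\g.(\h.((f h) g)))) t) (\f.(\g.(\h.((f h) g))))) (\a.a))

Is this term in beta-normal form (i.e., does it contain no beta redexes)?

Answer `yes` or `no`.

Answer: no

Derivation:
Term: ((((\f.(\g.(\h.((f h) g)))) t) (\f.(\g.(\h.((f h) g))))) (\a.a))
Found 1 beta redex(es).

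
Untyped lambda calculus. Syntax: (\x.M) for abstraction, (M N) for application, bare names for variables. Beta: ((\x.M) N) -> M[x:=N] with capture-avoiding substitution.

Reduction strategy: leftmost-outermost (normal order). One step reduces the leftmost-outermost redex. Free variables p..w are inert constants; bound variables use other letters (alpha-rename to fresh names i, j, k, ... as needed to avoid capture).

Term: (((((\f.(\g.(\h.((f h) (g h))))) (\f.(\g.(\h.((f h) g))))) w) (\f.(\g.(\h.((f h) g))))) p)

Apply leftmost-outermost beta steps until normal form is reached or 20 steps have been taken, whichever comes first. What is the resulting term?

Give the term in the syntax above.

Answer: (\h.((p h) (w (\f.(\g.(\h.((f h) g)))))))

Derivation:
Step 0: (((((\f.(\g.(\h.((f h) (g h))))) (\f.(\g.(\h.((f h) g))))) w) (\f.(\g.(\h.((f h) g))))) p)
Step 1: ((((\g.(\h.(((\f.(\g.(\h.((f h) g)))) h) (g h)))) w) (\f.(\g.(\h.((f h) g))))) p)
Step 2: (((\h.(((\f.(\g.(\h.((f h) g)))) h) (w h))) (\f.(\g.(\h.((f h) g))))) p)
Step 3: ((((\f.(\g.(\h.((f h) g)))) (\f.(\g.(\h.((f h) g))))) (w (\f.(\g.(\h.((f h) g)))))) p)
Step 4: (((\g.(\h.(((\f.(\g.(\h.((f h) g)))) h) g))) (w (\f.(\g.(\h.((f h) g)))))) p)
Step 5: ((\h.(((\f.(\g.(\h.((f h) g)))) h) (w (\f.(\g.(\h.((f h) g))))))) p)
Step 6: (((\f.(\g.(\h.((f h) g)))) p) (w (\f.(\g.(\h.((f h) g))))))
Step 7: ((\g.(\h.((p h) g))) (w (\f.(\g.(\h.((f h) g))))))
Step 8: (\h.((p h) (w (\f.(\g.(\h.((f h) g)))))))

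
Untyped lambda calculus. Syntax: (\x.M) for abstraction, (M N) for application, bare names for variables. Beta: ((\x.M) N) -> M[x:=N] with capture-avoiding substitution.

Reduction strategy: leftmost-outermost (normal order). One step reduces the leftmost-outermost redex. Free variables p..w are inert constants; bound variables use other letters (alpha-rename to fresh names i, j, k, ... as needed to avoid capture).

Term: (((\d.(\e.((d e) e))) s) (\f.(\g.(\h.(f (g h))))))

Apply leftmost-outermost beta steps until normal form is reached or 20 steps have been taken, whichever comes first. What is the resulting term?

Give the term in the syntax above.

Step 0: (((\d.(\e.((d e) e))) s) (\f.(\g.(\h.(f (g h))))))
Step 1: ((\e.((s e) e)) (\f.(\g.(\h.(f (g h))))))
Step 2: ((s (\f.(\g.(\h.(f (g h)))))) (\f.(\g.(\h.(f (g h))))))

Answer: ((s (\f.(\g.(\h.(f (g h)))))) (\f.(\g.(\h.(f (g h))))))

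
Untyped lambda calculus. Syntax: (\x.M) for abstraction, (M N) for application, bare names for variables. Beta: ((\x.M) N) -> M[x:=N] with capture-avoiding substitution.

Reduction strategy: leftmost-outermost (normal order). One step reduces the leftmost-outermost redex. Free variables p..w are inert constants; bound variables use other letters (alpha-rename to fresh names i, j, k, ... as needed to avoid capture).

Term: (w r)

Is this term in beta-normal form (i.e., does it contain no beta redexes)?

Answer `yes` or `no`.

Answer: yes

Derivation:
Term: (w r)
No beta redexes found.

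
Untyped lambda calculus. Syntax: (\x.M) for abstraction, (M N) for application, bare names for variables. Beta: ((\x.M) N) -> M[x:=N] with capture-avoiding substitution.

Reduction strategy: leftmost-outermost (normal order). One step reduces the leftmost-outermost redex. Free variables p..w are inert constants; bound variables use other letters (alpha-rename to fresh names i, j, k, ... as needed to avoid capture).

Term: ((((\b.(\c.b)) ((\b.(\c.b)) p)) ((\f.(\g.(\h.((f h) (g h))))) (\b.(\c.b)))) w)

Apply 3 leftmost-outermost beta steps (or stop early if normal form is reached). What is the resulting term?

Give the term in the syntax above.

Step 0: ((((\b.(\c.b)) ((\b.(\c.b)) p)) ((\f.(\g.(\h.((f h) (g h))))) (\b.(\c.b)))) w)
Step 1: (((\c.((\b.(\c.b)) p)) ((\f.(\g.(\h.((f h) (g h))))) (\b.(\c.b)))) w)
Step 2: (((\b.(\c.b)) p) w)
Step 3: ((\c.p) w)

Answer: ((\c.p) w)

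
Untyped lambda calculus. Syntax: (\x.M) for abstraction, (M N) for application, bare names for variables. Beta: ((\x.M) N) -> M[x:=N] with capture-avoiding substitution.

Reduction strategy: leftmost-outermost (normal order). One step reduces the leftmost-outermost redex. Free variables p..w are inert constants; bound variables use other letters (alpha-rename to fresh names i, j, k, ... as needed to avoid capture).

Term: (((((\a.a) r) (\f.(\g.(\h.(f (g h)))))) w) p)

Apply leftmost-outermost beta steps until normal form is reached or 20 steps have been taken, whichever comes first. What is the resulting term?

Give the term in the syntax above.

Answer: (((r (\f.(\g.(\h.(f (g h)))))) w) p)

Derivation:
Step 0: (((((\a.a) r) (\f.(\g.(\h.(f (g h)))))) w) p)
Step 1: (((r (\f.(\g.(\h.(f (g h)))))) w) p)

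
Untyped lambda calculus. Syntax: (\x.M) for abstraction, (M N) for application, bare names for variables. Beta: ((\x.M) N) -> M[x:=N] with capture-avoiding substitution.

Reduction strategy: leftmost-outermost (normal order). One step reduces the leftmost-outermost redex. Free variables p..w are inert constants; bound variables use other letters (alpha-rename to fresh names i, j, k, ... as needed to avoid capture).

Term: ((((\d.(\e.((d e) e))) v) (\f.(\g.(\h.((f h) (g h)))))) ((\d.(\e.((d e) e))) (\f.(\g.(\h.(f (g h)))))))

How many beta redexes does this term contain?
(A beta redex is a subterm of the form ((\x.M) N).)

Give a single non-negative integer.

Answer: 2

Derivation:
Term: ((((\d.(\e.((d e) e))) v) (\f.(\g.(\h.((f h) (g h)))))) ((\d.(\e.((d e) e))) (\f.(\g.(\h.(f (g h)))))))
  Redex: ((\d.(\e.((d e) e))) v)
  Redex: ((\d.(\e.((d e) e))) (\f.(\g.(\h.(f (g h))))))
Total redexes: 2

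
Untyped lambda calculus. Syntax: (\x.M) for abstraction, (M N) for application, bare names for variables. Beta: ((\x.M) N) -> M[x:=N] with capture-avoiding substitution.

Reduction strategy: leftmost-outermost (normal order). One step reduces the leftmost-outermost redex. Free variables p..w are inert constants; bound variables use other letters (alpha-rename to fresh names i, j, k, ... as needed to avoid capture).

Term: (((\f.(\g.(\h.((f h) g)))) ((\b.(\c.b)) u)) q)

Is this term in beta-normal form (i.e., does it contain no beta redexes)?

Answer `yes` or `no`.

Term: (((\f.(\g.(\h.((f h) g)))) ((\b.(\c.b)) u)) q)
Found 2 beta redex(es).

Answer: no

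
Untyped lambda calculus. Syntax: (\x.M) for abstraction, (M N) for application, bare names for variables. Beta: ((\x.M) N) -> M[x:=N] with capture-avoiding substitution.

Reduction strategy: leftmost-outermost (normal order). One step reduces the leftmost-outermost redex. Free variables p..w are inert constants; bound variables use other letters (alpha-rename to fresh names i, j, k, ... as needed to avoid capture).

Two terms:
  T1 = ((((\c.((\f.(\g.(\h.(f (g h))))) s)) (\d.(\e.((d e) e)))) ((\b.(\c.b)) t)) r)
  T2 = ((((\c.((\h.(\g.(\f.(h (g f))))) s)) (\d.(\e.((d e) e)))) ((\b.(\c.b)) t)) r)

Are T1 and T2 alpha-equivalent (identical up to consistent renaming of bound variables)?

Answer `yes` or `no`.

Answer: yes

Derivation:
Term 1: ((((\c.((\f.(\g.(\h.(f (g h))))) s)) (\d.(\e.((d e) e)))) ((\b.(\c.b)) t)) r)
Term 2: ((((\c.((\h.(\g.(\f.(h (g f))))) s)) (\d.(\e.((d e) e)))) ((\b.(\c.b)) t)) r)
Alpha-equivalence: compare structure up to binder renaming.
Result: True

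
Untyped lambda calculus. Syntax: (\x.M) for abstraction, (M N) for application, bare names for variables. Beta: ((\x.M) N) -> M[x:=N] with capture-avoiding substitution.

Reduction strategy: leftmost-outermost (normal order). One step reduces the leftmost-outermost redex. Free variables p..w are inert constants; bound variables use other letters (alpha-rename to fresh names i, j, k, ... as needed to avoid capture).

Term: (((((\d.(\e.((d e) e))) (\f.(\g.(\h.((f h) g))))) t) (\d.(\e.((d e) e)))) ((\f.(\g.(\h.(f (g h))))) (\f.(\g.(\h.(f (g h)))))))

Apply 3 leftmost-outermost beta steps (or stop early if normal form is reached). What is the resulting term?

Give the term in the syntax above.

Answer: ((((\g.(\h.((t h) g))) t) (\d.(\e.((d e) e)))) ((\f.(\g.(\h.(f (g h))))) (\f.(\g.(\h.(f (g h)))))))

Derivation:
Step 0: (((((\d.(\e.((d e) e))) (\f.(\g.(\h.((f h) g))))) t) (\d.(\e.((d e) e)))) ((\f.(\g.(\h.(f (g h))))) (\f.(\g.(\h.(f (g h)))))))
Step 1: ((((\e.(((\f.(\g.(\h.((f h) g)))) e) e)) t) (\d.(\e.((d e) e)))) ((\f.(\g.(\h.(f (g h))))) (\f.(\g.(\h.(f (g h)))))))
Step 2: (((((\f.(\g.(\h.((f h) g)))) t) t) (\d.(\e.((d e) e)))) ((\f.(\g.(\h.(f (g h))))) (\f.(\g.(\h.(f (g h)))))))
Step 3: ((((\g.(\h.((t h) g))) t) (\d.(\e.((d e) e)))) ((\f.(\g.(\h.(f (g h))))) (\f.(\g.(\h.(f (g h)))))))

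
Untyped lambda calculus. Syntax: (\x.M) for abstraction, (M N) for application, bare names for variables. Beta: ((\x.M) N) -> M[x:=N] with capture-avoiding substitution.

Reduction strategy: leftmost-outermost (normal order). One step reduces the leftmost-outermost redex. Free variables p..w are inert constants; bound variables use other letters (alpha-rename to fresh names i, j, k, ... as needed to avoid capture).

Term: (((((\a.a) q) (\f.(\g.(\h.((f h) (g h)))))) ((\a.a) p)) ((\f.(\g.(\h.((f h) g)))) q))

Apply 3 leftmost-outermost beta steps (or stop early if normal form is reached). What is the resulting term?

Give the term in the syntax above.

Step 0: (((((\a.a) q) (\f.(\g.(\h.((f h) (g h)))))) ((\a.a) p)) ((\f.(\g.(\h.((f h) g)))) q))
Step 1: (((q (\f.(\g.(\h.((f h) (g h)))))) ((\a.a) p)) ((\f.(\g.(\h.((f h) g)))) q))
Step 2: (((q (\f.(\g.(\h.((f h) (g h)))))) p) ((\f.(\g.(\h.((f h) g)))) q))
Step 3: (((q (\f.(\g.(\h.((f h) (g h)))))) p) (\g.(\h.((q h) g))))

Answer: (((q (\f.(\g.(\h.((f h) (g h)))))) p) (\g.(\h.((q h) g))))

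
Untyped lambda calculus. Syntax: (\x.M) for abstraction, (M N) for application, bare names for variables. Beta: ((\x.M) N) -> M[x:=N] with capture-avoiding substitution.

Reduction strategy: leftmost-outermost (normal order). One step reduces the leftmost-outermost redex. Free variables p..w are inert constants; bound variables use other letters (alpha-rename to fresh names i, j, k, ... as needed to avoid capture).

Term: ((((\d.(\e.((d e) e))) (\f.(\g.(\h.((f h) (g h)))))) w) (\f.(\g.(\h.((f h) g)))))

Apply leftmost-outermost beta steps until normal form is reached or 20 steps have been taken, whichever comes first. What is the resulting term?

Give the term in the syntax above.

Step 0: ((((\d.(\e.((d e) e))) (\f.(\g.(\h.((f h) (g h)))))) w) (\f.(\g.(\h.((f h) g)))))
Step 1: (((\e.(((\f.(\g.(\h.((f h) (g h))))) e) e)) w) (\f.(\g.(\h.((f h) g)))))
Step 2: ((((\f.(\g.(\h.((f h) (g h))))) w) w) (\f.(\g.(\h.((f h) g)))))
Step 3: (((\g.(\h.((w h) (g h)))) w) (\f.(\g.(\h.((f h) g)))))
Step 4: ((\h.((w h) (w h))) (\f.(\g.(\h.((f h) g)))))
Step 5: ((w (\f.(\g.(\h.((f h) g))))) (w (\f.(\g.(\h.((f h) g))))))

Answer: ((w (\f.(\g.(\h.((f h) g))))) (w (\f.(\g.(\h.((f h) g))))))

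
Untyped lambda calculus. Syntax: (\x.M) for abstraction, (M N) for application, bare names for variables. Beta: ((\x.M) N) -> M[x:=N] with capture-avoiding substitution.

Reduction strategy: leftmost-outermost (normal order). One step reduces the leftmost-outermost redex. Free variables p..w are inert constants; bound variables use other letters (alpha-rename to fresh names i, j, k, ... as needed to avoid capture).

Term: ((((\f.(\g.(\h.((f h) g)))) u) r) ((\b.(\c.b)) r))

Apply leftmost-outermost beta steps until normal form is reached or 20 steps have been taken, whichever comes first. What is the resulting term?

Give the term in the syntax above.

Step 0: ((((\f.(\g.(\h.((f h) g)))) u) r) ((\b.(\c.b)) r))
Step 1: (((\g.(\h.((u h) g))) r) ((\b.(\c.b)) r))
Step 2: ((\h.((u h) r)) ((\b.(\c.b)) r))
Step 3: ((u ((\b.(\c.b)) r)) r)
Step 4: ((u (\c.r)) r)

Answer: ((u (\c.r)) r)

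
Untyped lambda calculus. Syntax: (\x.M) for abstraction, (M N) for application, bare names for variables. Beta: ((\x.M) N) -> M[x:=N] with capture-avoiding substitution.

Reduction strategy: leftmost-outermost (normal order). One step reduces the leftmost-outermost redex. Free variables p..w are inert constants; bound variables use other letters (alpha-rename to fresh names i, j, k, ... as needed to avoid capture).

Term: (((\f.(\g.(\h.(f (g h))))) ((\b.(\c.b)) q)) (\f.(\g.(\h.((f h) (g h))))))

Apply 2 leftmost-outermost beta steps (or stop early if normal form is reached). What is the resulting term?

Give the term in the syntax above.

Answer: (\h.(((\b.(\c.b)) q) ((\f.(\g.(\h.((f h) (g h))))) h)))

Derivation:
Step 0: (((\f.(\g.(\h.(f (g h))))) ((\b.(\c.b)) q)) (\f.(\g.(\h.((f h) (g h))))))
Step 1: ((\g.(\h.(((\b.(\c.b)) q) (g h)))) (\f.(\g.(\h.((f h) (g h))))))
Step 2: (\h.(((\b.(\c.b)) q) ((\f.(\g.(\h.((f h) (g h))))) h)))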